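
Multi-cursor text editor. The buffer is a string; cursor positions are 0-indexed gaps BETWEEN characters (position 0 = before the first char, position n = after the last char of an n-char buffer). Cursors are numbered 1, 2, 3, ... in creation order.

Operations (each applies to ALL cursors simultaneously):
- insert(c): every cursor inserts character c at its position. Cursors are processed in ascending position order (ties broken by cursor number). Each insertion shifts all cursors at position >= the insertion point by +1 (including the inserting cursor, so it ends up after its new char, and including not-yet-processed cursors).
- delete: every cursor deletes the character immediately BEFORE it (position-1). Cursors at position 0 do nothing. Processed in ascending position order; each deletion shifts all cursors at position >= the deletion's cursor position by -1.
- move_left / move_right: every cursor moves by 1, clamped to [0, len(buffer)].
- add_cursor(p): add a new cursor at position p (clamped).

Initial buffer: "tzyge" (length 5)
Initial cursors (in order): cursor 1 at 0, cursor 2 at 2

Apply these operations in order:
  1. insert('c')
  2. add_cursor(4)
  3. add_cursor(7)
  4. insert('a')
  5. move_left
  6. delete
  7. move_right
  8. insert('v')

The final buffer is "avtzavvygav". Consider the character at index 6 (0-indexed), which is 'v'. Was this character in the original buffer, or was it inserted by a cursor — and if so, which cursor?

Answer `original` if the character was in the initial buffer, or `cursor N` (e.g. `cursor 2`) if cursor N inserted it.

Answer: cursor 3

Derivation:
After op 1 (insert('c')): buffer="ctzcyge" (len 7), cursors c1@1 c2@4, authorship 1..2...
After op 2 (add_cursor(4)): buffer="ctzcyge" (len 7), cursors c1@1 c2@4 c3@4, authorship 1..2...
After op 3 (add_cursor(7)): buffer="ctzcyge" (len 7), cursors c1@1 c2@4 c3@4 c4@7, authorship 1..2...
After op 4 (insert('a')): buffer="catzcaaygea" (len 11), cursors c1@2 c2@7 c3@7 c4@11, authorship 11..223...4
After op 5 (move_left): buffer="catzcaaygea" (len 11), cursors c1@1 c2@6 c3@6 c4@10, authorship 11..223...4
After op 6 (delete): buffer="atzayga" (len 7), cursors c1@0 c2@3 c3@3 c4@6, authorship 1..3..4
After op 7 (move_right): buffer="atzayga" (len 7), cursors c1@1 c2@4 c3@4 c4@7, authorship 1..3..4
After op 8 (insert('v')): buffer="avtzavvygav" (len 11), cursors c1@2 c2@7 c3@7 c4@11, authorship 11..323..44
Authorship (.=original, N=cursor N): 1 1 . . 3 2 3 . . 4 4
Index 6: author = 3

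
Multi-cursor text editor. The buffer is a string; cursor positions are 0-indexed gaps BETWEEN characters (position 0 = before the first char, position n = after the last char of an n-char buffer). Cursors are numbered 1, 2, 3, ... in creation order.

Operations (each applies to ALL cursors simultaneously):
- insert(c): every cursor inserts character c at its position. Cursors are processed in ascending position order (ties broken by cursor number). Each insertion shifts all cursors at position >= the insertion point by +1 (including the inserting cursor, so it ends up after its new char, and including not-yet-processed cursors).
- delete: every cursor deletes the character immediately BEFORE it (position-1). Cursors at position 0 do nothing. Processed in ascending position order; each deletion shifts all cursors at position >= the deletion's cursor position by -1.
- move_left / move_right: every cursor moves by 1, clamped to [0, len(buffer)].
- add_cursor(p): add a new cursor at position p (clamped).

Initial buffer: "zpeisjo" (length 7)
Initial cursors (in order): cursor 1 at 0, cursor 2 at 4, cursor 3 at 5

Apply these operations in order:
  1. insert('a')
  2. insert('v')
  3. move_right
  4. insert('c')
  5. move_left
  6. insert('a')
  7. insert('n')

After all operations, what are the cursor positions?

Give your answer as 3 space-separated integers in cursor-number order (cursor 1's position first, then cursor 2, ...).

Answer: 5 14 20

Derivation:
After op 1 (insert('a')): buffer="azpeiasajo" (len 10), cursors c1@1 c2@6 c3@8, authorship 1....2.3..
After op 2 (insert('v')): buffer="avzpeiavsavjo" (len 13), cursors c1@2 c2@8 c3@11, authorship 11....22.33..
After op 3 (move_right): buffer="avzpeiavsavjo" (len 13), cursors c1@3 c2@9 c3@12, authorship 11....22.33..
After op 4 (insert('c')): buffer="avzcpeiavscavjco" (len 16), cursors c1@4 c2@11 c3@15, authorship 11.1...22.233.3.
After op 5 (move_left): buffer="avzcpeiavscavjco" (len 16), cursors c1@3 c2@10 c3@14, authorship 11.1...22.233.3.
After op 6 (insert('a')): buffer="avzacpeiavsacavjaco" (len 19), cursors c1@4 c2@12 c3@17, authorship 11.11...22.2233.33.
After op 7 (insert('n')): buffer="avzancpeiavsancavjanco" (len 22), cursors c1@5 c2@14 c3@20, authorship 11.111...22.22233.333.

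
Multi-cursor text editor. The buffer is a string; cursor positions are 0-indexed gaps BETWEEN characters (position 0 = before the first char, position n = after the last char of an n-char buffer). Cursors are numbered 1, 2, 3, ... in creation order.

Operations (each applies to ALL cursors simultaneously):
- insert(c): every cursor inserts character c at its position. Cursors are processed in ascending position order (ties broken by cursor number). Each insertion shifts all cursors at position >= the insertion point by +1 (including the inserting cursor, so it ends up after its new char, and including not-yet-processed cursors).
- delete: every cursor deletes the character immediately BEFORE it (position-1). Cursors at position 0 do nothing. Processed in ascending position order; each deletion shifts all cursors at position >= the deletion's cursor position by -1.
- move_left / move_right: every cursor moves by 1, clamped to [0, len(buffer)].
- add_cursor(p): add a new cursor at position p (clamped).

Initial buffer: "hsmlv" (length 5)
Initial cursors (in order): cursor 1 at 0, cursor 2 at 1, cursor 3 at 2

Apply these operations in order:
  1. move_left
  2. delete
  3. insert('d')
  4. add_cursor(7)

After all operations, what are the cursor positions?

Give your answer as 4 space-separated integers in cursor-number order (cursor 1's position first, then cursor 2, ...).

Answer: 3 3 3 7

Derivation:
After op 1 (move_left): buffer="hsmlv" (len 5), cursors c1@0 c2@0 c3@1, authorship .....
After op 2 (delete): buffer="smlv" (len 4), cursors c1@0 c2@0 c3@0, authorship ....
After op 3 (insert('d')): buffer="dddsmlv" (len 7), cursors c1@3 c2@3 c3@3, authorship 123....
After op 4 (add_cursor(7)): buffer="dddsmlv" (len 7), cursors c1@3 c2@3 c3@3 c4@7, authorship 123....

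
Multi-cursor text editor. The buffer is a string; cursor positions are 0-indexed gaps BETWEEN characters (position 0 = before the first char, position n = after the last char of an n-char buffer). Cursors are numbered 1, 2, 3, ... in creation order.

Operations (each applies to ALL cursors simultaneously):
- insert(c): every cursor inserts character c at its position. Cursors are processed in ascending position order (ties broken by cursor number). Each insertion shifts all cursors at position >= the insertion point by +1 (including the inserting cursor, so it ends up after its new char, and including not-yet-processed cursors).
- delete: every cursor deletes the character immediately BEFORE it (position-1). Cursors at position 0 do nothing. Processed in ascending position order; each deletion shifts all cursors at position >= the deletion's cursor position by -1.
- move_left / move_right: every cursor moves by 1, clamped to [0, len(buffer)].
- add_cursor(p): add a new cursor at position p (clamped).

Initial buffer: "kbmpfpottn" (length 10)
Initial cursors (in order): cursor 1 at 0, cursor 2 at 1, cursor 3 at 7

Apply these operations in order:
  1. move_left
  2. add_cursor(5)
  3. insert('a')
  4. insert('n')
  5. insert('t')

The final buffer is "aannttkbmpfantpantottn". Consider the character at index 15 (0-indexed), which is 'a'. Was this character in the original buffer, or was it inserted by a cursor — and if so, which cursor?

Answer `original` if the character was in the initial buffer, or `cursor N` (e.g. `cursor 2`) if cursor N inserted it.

After op 1 (move_left): buffer="kbmpfpottn" (len 10), cursors c1@0 c2@0 c3@6, authorship ..........
After op 2 (add_cursor(5)): buffer="kbmpfpottn" (len 10), cursors c1@0 c2@0 c4@5 c3@6, authorship ..........
After op 3 (insert('a')): buffer="aakbmpfapaottn" (len 14), cursors c1@2 c2@2 c4@8 c3@10, authorship 12.....4.3....
After op 4 (insert('n')): buffer="aannkbmpfanpanottn" (len 18), cursors c1@4 c2@4 c4@11 c3@14, authorship 1212.....44.33....
After op 5 (insert('t')): buffer="aannttkbmpfantpantottn" (len 22), cursors c1@6 c2@6 c4@14 c3@18, authorship 121212.....444.333....
Authorship (.=original, N=cursor N): 1 2 1 2 1 2 . . . . . 4 4 4 . 3 3 3 . . . .
Index 15: author = 3

Answer: cursor 3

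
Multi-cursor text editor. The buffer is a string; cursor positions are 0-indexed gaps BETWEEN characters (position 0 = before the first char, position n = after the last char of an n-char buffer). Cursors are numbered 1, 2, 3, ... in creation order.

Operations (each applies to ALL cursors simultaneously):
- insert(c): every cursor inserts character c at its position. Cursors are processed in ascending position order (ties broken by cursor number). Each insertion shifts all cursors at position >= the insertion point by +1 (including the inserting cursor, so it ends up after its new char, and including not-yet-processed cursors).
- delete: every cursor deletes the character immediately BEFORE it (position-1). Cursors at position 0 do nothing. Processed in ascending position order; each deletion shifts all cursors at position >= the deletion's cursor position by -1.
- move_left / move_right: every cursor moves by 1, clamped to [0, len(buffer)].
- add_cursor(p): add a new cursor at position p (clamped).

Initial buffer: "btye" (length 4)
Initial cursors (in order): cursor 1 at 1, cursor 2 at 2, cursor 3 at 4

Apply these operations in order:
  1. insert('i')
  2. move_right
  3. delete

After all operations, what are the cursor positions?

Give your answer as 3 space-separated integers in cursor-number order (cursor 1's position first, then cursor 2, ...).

Answer: 2 3 4

Derivation:
After op 1 (insert('i')): buffer="bitiyei" (len 7), cursors c1@2 c2@4 c3@7, authorship .1.2..3
After op 2 (move_right): buffer="bitiyei" (len 7), cursors c1@3 c2@5 c3@7, authorship .1.2..3
After op 3 (delete): buffer="biie" (len 4), cursors c1@2 c2@3 c3@4, authorship .12.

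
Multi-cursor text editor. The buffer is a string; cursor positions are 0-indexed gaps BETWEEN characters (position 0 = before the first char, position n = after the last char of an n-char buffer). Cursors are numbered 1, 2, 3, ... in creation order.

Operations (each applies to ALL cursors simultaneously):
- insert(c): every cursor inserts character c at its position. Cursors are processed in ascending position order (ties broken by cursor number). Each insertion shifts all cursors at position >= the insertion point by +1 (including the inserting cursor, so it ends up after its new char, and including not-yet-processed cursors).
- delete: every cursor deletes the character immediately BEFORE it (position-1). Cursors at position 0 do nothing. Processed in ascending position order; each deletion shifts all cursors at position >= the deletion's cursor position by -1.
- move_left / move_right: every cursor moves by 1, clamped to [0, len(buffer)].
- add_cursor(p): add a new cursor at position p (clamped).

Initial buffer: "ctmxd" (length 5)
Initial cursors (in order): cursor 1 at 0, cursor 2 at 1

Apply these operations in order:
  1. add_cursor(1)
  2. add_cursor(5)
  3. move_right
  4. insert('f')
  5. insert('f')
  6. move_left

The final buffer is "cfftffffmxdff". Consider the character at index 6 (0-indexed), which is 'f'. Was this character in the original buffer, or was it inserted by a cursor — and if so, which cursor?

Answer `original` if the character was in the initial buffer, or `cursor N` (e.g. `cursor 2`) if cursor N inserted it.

After op 1 (add_cursor(1)): buffer="ctmxd" (len 5), cursors c1@0 c2@1 c3@1, authorship .....
After op 2 (add_cursor(5)): buffer="ctmxd" (len 5), cursors c1@0 c2@1 c3@1 c4@5, authorship .....
After op 3 (move_right): buffer="ctmxd" (len 5), cursors c1@1 c2@2 c3@2 c4@5, authorship .....
After op 4 (insert('f')): buffer="cftffmxdf" (len 9), cursors c1@2 c2@5 c3@5 c4@9, authorship .1.23...4
After op 5 (insert('f')): buffer="cfftffffmxdff" (len 13), cursors c1@3 c2@8 c3@8 c4@13, authorship .11.2323...44
After op 6 (move_left): buffer="cfftffffmxdff" (len 13), cursors c1@2 c2@7 c3@7 c4@12, authorship .11.2323...44
Authorship (.=original, N=cursor N): . 1 1 . 2 3 2 3 . . . 4 4
Index 6: author = 2

Answer: cursor 2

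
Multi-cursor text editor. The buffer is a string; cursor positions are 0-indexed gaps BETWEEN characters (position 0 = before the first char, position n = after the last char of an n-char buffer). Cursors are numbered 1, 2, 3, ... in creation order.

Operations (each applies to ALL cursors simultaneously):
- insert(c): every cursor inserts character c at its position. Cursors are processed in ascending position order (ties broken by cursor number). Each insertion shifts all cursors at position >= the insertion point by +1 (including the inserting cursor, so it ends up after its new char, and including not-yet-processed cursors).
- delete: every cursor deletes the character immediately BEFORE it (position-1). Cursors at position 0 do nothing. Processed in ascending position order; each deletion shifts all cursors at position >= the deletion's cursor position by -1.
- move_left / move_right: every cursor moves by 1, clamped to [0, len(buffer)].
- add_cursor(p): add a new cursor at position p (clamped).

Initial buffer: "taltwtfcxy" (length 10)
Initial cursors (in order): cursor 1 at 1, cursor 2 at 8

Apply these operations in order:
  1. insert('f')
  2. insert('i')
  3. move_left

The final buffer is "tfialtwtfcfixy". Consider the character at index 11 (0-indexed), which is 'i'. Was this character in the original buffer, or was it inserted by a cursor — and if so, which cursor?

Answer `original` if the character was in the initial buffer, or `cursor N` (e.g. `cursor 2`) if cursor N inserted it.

After op 1 (insert('f')): buffer="tfaltwtfcfxy" (len 12), cursors c1@2 c2@10, authorship .1.......2..
After op 2 (insert('i')): buffer="tfialtwtfcfixy" (len 14), cursors c1@3 c2@12, authorship .11.......22..
After op 3 (move_left): buffer="tfialtwtfcfixy" (len 14), cursors c1@2 c2@11, authorship .11.......22..
Authorship (.=original, N=cursor N): . 1 1 . . . . . . . 2 2 . .
Index 11: author = 2

Answer: cursor 2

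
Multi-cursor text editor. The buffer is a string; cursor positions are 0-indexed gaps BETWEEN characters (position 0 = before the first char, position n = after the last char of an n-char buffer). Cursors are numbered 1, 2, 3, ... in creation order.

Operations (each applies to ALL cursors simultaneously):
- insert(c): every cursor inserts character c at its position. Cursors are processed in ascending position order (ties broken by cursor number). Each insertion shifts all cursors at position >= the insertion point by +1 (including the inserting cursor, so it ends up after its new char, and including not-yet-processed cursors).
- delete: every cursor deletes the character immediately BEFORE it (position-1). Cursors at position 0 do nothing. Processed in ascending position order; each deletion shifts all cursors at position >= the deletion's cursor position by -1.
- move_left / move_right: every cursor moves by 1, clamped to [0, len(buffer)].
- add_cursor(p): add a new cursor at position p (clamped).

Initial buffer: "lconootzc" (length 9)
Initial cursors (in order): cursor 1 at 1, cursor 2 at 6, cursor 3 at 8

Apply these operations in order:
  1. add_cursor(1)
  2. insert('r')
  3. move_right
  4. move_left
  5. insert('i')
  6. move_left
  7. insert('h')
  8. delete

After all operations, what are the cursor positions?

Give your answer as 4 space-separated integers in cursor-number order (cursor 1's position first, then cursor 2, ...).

After op 1 (add_cursor(1)): buffer="lconootzc" (len 9), cursors c1@1 c4@1 c2@6 c3@8, authorship .........
After op 2 (insert('r')): buffer="lrrconoortzrc" (len 13), cursors c1@3 c4@3 c2@9 c3@12, authorship .14.....2..3.
After op 3 (move_right): buffer="lrrconoortzrc" (len 13), cursors c1@4 c4@4 c2@10 c3@13, authorship .14.....2..3.
After op 4 (move_left): buffer="lrrconoortzrc" (len 13), cursors c1@3 c4@3 c2@9 c3@12, authorship .14.....2..3.
After op 5 (insert('i')): buffer="lrriiconooritzric" (len 17), cursors c1@5 c4@5 c2@12 c3@16, authorship .1414.....22..33.
After op 6 (move_left): buffer="lrriiconooritzric" (len 17), cursors c1@4 c4@4 c2@11 c3@15, authorship .1414.....22..33.
After op 7 (insert('h')): buffer="lrrihhiconoorhitzrhic" (len 21), cursors c1@6 c4@6 c2@14 c3@19, authorship .141144.....222..333.
After op 8 (delete): buffer="lrriiconooritzric" (len 17), cursors c1@4 c4@4 c2@11 c3@15, authorship .1414.....22..33.

Answer: 4 11 15 4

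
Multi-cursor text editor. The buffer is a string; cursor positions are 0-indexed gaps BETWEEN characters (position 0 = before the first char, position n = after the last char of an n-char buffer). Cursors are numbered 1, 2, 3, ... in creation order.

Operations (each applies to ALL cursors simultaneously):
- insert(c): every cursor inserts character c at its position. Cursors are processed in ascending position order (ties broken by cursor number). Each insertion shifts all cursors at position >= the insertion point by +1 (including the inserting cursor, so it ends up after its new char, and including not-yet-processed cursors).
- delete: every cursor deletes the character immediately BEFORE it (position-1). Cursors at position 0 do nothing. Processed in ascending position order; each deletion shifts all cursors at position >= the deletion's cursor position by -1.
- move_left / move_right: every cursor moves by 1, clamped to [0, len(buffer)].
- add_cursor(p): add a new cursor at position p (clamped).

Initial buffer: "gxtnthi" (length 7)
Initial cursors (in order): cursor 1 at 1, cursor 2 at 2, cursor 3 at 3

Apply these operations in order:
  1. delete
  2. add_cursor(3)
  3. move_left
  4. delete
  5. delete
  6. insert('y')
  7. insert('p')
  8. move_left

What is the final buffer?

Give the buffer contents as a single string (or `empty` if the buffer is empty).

After op 1 (delete): buffer="nthi" (len 4), cursors c1@0 c2@0 c3@0, authorship ....
After op 2 (add_cursor(3)): buffer="nthi" (len 4), cursors c1@0 c2@0 c3@0 c4@3, authorship ....
After op 3 (move_left): buffer="nthi" (len 4), cursors c1@0 c2@0 c3@0 c4@2, authorship ....
After op 4 (delete): buffer="nhi" (len 3), cursors c1@0 c2@0 c3@0 c4@1, authorship ...
After op 5 (delete): buffer="hi" (len 2), cursors c1@0 c2@0 c3@0 c4@0, authorship ..
After op 6 (insert('y')): buffer="yyyyhi" (len 6), cursors c1@4 c2@4 c3@4 c4@4, authorship 1234..
After op 7 (insert('p')): buffer="yyyypppphi" (len 10), cursors c1@8 c2@8 c3@8 c4@8, authorship 12341234..
After op 8 (move_left): buffer="yyyypppphi" (len 10), cursors c1@7 c2@7 c3@7 c4@7, authorship 12341234..

Answer: yyyypppphi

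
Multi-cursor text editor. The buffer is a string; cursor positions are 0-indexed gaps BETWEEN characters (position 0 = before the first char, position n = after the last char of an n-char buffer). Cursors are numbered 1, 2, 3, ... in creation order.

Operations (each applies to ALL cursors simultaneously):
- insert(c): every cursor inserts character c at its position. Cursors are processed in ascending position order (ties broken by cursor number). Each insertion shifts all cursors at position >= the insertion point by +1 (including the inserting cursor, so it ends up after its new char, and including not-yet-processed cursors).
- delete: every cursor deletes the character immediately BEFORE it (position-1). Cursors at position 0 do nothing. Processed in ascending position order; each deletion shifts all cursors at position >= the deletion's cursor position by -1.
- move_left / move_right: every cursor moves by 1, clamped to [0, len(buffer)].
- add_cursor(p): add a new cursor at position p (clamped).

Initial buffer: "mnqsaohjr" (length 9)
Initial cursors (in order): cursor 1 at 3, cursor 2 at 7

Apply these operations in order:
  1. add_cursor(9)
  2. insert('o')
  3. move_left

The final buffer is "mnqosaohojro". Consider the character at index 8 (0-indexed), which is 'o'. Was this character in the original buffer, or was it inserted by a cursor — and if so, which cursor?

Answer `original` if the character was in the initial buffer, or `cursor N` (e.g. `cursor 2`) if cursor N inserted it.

Answer: cursor 2

Derivation:
After op 1 (add_cursor(9)): buffer="mnqsaohjr" (len 9), cursors c1@3 c2@7 c3@9, authorship .........
After op 2 (insert('o')): buffer="mnqosaohojro" (len 12), cursors c1@4 c2@9 c3@12, authorship ...1....2..3
After op 3 (move_left): buffer="mnqosaohojro" (len 12), cursors c1@3 c2@8 c3@11, authorship ...1....2..3
Authorship (.=original, N=cursor N): . . . 1 . . . . 2 . . 3
Index 8: author = 2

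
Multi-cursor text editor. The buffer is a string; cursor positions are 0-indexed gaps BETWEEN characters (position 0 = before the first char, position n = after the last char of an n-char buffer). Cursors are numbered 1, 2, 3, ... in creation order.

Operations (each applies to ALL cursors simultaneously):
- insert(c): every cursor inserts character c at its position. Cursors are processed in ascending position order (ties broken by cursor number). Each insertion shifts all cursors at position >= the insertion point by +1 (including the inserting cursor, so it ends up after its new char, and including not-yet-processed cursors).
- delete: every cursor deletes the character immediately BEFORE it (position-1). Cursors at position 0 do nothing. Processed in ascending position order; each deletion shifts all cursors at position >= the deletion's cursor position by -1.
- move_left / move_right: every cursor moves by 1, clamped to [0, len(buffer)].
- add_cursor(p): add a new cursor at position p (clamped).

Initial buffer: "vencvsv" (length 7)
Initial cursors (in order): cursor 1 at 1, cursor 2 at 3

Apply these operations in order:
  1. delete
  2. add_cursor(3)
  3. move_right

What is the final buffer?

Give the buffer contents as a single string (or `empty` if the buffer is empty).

After op 1 (delete): buffer="ecvsv" (len 5), cursors c1@0 c2@1, authorship .....
After op 2 (add_cursor(3)): buffer="ecvsv" (len 5), cursors c1@0 c2@1 c3@3, authorship .....
After op 3 (move_right): buffer="ecvsv" (len 5), cursors c1@1 c2@2 c3@4, authorship .....

Answer: ecvsv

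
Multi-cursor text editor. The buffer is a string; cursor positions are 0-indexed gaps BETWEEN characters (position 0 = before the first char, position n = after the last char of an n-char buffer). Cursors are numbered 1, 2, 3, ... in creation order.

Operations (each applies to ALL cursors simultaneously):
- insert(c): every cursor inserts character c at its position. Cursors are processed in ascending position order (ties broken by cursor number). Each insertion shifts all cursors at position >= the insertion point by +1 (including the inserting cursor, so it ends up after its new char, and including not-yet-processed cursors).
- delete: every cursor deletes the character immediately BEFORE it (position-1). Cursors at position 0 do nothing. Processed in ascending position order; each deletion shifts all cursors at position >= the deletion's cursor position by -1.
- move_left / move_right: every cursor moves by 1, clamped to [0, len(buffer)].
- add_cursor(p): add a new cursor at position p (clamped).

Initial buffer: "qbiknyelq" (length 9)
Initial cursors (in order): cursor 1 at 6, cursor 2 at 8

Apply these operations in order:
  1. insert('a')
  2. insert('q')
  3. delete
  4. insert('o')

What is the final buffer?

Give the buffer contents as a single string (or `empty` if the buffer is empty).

After op 1 (insert('a')): buffer="qbiknyaelaq" (len 11), cursors c1@7 c2@10, authorship ......1..2.
After op 2 (insert('q')): buffer="qbiknyaqelaqq" (len 13), cursors c1@8 c2@12, authorship ......11..22.
After op 3 (delete): buffer="qbiknyaelaq" (len 11), cursors c1@7 c2@10, authorship ......1..2.
After op 4 (insert('o')): buffer="qbiknyaoelaoq" (len 13), cursors c1@8 c2@12, authorship ......11..22.

Answer: qbiknyaoelaoq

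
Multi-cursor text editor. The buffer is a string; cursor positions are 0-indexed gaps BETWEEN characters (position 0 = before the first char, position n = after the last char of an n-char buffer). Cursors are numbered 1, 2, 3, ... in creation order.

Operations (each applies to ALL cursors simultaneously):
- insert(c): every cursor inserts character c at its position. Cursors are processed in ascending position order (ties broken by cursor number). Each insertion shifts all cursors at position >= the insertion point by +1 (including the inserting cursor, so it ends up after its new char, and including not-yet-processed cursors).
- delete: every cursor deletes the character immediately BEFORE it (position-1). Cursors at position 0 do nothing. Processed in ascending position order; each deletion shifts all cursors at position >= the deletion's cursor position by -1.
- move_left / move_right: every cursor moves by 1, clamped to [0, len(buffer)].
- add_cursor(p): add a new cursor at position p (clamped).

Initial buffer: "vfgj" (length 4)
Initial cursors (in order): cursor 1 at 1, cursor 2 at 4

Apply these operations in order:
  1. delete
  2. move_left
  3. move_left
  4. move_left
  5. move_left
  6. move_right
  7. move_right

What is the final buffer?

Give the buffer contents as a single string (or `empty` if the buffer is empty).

After op 1 (delete): buffer="fg" (len 2), cursors c1@0 c2@2, authorship ..
After op 2 (move_left): buffer="fg" (len 2), cursors c1@0 c2@1, authorship ..
After op 3 (move_left): buffer="fg" (len 2), cursors c1@0 c2@0, authorship ..
After op 4 (move_left): buffer="fg" (len 2), cursors c1@0 c2@0, authorship ..
After op 5 (move_left): buffer="fg" (len 2), cursors c1@0 c2@0, authorship ..
After op 6 (move_right): buffer="fg" (len 2), cursors c1@1 c2@1, authorship ..
After op 7 (move_right): buffer="fg" (len 2), cursors c1@2 c2@2, authorship ..

Answer: fg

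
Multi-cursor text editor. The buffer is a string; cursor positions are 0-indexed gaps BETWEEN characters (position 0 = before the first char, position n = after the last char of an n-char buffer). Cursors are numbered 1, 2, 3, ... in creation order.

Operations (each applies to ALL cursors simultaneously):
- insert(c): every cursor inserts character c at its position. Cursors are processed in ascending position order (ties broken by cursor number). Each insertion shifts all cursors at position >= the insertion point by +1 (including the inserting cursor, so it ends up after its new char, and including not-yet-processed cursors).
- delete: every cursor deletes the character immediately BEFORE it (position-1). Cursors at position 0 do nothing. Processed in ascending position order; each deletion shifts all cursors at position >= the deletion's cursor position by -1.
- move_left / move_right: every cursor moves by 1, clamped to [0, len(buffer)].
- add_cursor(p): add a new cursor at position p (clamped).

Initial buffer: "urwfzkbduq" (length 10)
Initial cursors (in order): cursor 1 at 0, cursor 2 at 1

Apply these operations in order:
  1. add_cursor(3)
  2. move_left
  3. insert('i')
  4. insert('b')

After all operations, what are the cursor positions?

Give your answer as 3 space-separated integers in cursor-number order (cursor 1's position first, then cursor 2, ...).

Answer: 4 4 8

Derivation:
After op 1 (add_cursor(3)): buffer="urwfzkbduq" (len 10), cursors c1@0 c2@1 c3@3, authorship ..........
After op 2 (move_left): buffer="urwfzkbduq" (len 10), cursors c1@0 c2@0 c3@2, authorship ..........
After op 3 (insert('i')): buffer="iiuriwfzkbduq" (len 13), cursors c1@2 c2@2 c3@5, authorship 12..3........
After op 4 (insert('b')): buffer="iibburibwfzkbduq" (len 16), cursors c1@4 c2@4 c3@8, authorship 1212..33........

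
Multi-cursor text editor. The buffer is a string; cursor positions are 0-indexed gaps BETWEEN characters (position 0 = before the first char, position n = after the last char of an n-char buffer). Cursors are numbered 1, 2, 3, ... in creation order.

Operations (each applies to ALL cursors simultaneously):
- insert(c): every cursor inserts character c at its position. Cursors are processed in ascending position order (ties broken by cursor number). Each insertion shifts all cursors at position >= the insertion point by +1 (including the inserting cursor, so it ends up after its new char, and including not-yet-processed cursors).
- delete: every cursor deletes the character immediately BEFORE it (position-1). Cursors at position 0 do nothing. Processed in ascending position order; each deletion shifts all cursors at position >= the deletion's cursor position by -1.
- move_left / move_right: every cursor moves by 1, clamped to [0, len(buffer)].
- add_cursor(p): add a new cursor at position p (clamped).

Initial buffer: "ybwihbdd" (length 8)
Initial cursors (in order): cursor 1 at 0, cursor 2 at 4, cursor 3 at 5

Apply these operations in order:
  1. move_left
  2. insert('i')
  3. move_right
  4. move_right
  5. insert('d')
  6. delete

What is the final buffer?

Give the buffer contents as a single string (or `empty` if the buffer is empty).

Answer: iybwiiihbdd

Derivation:
After op 1 (move_left): buffer="ybwihbdd" (len 8), cursors c1@0 c2@3 c3@4, authorship ........
After op 2 (insert('i')): buffer="iybwiiihbdd" (len 11), cursors c1@1 c2@5 c3@7, authorship 1...2.3....
After op 3 (move_right): buffer="iybwiiihbdd" (len 11), cursors c1@2 c2@6 c3@8, authorship 1...2.3....
After op 4 (move_right): buffer="iybwiiihbdd" (len 11), cursors c1@3 c2@7 c3@9, authorship 1...2.3....
After op 5 (insert('d')): buffer="iybdwiiidhbddd" (len 14), cursors c1@4 c2@9 c3@12, authorship 1..1.2.32..3..
After op 6 (delete): buffer="iybwiiihbdd" (len 11), cursors c1@3 c2@7 c3@9, authorship 1...2.3....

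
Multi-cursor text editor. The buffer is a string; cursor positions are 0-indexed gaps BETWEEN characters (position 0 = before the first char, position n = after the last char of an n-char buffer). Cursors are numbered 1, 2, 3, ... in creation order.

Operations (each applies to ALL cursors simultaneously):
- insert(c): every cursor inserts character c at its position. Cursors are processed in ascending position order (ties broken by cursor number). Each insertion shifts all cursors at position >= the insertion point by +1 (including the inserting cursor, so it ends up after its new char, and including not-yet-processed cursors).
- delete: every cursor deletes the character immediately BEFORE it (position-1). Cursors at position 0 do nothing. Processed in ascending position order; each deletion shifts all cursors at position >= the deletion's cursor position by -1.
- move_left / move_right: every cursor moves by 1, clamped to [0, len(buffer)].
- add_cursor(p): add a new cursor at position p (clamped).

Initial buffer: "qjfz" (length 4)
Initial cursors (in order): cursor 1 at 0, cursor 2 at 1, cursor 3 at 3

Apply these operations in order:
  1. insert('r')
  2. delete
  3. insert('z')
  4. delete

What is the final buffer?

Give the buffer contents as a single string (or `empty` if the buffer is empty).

After op 1 (insert('r')): buffer="rqrjfrz" (len 7), cursors c1@1 c2@3 c3@6, authorship 1.2..3.
After op 2 (delete): buffer="qjfz" (len 4), cursors c1@0 c2@1 c3@3, authorship ....
After op 3 (insert('z')): buffer="zqzjfzz" (len 7), cursors c1@1 c2@3 c3@6, authorship 1.2..3.
After op 4 (delete): buffer="qjfz" (len 4), cursors c1@0 c2@1 c3@3, authorship ....

Answer: qjfz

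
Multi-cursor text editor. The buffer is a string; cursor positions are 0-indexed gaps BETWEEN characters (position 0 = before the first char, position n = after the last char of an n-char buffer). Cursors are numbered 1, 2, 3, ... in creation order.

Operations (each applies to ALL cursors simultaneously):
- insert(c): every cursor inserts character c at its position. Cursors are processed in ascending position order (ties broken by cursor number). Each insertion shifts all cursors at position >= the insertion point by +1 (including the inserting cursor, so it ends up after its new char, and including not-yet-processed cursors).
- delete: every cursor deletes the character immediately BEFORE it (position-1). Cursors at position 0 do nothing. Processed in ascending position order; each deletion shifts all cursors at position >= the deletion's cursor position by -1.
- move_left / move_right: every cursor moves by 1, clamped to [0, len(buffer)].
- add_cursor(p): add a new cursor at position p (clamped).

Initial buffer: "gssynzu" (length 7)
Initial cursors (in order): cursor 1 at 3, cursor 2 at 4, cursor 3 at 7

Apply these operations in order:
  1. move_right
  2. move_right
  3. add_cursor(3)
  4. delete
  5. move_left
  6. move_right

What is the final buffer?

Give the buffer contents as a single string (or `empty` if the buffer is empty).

After op 1 (move_right): buffer="gssynzu" (len 7), cursors c1@4 c2@5 c3@7, authorship .......
After op 2 (move_right): buffer="gssynzu" (len 7), cursors c1@5 c2@6 c3@7, authorship .......
After op 3 (add_cursor(3)): buffer="gssynzu" (len 7), cursors c4@3 c1@5 c2@6 c3@7, authorship .......
After op 4 (delete): buffer="gsy" (len 3), cursors c4@2 c1@3 c2@3 c3@3, authorship ...
After op 5 (move_left): buffer="gsy" (len 3), cursors c4@1 c1@2 c2@2 c3@2, authorship ...
After op 6 (move_right): buffer="gsy" (len 3), cursors c4@2 c1@3 c2@3 c3@3, authorship ...

Answer: gsy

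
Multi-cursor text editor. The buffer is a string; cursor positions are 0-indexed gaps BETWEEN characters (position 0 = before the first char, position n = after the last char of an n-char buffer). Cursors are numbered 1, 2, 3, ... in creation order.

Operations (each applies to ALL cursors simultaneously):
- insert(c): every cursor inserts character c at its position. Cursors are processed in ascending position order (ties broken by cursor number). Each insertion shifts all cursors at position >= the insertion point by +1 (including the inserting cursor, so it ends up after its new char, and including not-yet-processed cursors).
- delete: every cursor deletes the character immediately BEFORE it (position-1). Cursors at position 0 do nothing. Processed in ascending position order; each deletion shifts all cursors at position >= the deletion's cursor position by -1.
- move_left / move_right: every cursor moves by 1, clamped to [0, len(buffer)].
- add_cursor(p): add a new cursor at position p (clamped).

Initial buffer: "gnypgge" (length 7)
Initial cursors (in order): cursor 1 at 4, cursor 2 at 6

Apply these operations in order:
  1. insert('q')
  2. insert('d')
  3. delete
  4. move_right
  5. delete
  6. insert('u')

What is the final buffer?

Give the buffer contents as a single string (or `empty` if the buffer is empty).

Answer: gnypqugqu

Derivation:
After op 1 (insert('q')): buffer="gnypqggqe" (len 9), cursors c1@5 c2@8, authorship ....1..2.
After op 2 (insert('d')): buffer="gnypqdggqde" (len 11), cursors c1@6 c2@10, authorship ....11..22.
After op 3 (delete): buffer="gnypqggqe" (len 9), cursors c1@5 c2@8, authorship ....1..2.
After op 4 (move_right): buffer="gnypqggqe" (len 9), cursors c1@6 c2@9, authorship ....1..2.
After op 5 (delete): buffer="gnypqgq" (len 7), cursors c1@5 c2@7, authorship ....1.2
After op 6 (insert('u')): buffer="gnypqugqu" (len 9), cursors c1@6 c2@9, authorship ....11.22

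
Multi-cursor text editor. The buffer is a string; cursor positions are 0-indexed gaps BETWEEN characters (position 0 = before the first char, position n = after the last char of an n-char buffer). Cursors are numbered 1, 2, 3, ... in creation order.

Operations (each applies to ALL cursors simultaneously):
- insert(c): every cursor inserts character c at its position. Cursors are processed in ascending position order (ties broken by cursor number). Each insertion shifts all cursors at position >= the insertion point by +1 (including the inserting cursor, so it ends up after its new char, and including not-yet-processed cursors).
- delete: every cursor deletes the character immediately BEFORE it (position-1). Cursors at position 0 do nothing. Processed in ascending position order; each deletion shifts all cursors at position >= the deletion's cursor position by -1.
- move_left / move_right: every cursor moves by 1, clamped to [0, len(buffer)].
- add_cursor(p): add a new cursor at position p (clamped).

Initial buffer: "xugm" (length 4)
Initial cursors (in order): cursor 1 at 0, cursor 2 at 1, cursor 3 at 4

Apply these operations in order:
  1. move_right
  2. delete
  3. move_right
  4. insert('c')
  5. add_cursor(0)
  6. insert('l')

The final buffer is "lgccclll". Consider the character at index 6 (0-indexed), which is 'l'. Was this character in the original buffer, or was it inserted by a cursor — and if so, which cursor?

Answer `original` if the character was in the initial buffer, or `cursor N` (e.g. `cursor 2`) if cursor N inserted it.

After op 1 (move_right): buffer="xugm" (len 4), cursors c1@1 c2@2 c3@4, authorship ....
After op 2 (delete): buffer="g" (len 1), cursors c1@0 c2@0 c3@1, authorship .
After op 3 (move_right): buffer="g" (len 1), cursors c1@1 c2@1 c3@1, authorship .
After op 4 (insert('c')): buffer="gccc" (len 4), cursors c1@4 c2@4 c3@4, authorship .123
After op 5 (add_cursor(0)): buffer="gccc" (len 4), cursors c4@0 c1@4 c2@4 c3@4, authorship .123
After op 6 (insert('l')): buffer="lgccclll" (len 8), cursors c4@1 c1@8 c2@8 c3@8, authorship 4.123123
Authorship (.=original, N=cursor N): 4 . 1 2 3 1 2 3
Index 6: author = 2

Answer: cursor 2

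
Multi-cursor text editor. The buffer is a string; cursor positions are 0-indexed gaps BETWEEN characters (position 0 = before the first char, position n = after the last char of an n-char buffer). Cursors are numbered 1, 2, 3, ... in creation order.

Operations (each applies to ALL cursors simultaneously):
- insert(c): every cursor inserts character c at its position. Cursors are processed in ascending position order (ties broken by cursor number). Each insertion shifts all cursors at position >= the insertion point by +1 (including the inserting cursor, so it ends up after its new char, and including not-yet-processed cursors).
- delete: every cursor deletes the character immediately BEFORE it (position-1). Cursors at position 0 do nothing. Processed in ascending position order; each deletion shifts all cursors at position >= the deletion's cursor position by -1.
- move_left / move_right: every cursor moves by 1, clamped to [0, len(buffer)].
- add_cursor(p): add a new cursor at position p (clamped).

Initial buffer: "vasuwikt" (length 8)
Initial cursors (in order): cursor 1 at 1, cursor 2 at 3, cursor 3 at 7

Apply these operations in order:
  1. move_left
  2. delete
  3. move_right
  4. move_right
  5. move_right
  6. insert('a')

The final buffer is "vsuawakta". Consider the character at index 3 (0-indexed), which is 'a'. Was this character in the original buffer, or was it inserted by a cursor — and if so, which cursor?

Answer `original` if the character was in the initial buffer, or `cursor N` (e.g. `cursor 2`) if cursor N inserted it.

Answer: cursor 1

Derivation:
After op 1 (move_left): buffer="vasuwikt" (len 8), cursors c1@0 c2@2 c3@6, authorship ........
After op 2 (delete): buffer="vsuwkt" (len 6), cursors c1@0 c2@1 c3@4, authorship ......
After op 3 (move_right): buffer="vsuwkt" (len 6), cursors c1@1 c2@2 c3@5, authorship ......
After op 4 (move_right): buffer="vsuwkt" (len 6), cursors c1@2 c2@3 c3@6, authorship ......
After op 5 (move_right): buffer="vsuwkt" (len 6), cursors c1@3 c2@4 c3@6, authorship ......
After op 6 (insert('a')): buffer="vsuawakta" (len 9), cursors c1@4 c2@6 c3@9, authorship ...1.2..3
Authorship (.=original, N=cursor N): . . . 1 . 2 . . 3
Index 3: author = 1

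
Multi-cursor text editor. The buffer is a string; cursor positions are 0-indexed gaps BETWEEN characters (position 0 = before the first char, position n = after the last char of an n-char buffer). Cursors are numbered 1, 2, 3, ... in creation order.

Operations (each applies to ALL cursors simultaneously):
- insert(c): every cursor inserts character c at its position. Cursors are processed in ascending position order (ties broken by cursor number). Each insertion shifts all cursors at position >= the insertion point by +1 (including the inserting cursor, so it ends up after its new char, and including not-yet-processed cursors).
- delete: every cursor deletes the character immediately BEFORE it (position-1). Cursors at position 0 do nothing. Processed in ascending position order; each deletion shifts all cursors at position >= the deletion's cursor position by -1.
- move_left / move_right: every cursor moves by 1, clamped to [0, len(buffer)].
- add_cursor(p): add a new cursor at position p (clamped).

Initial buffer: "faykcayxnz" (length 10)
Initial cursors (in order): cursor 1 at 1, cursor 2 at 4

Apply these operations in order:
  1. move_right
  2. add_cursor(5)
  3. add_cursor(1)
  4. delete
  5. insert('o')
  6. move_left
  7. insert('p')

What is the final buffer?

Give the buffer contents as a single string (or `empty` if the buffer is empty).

After op 1 (move_right): buffer="faykcayxnz" (len 10), cursors c1@2 c2@5, authorship ..........
After op 2 (add_cursor(5)): buffer="faykcayxnz" (len 10), cursors c1@2 c2@5 c3@5, authorship ..........
After op 3 (add_cursor(1)): buffer="faykcayxnz" (len 10), cursors c4@1 c1@2 c2@5 c3@5, authorship ..........
After op 4 (delete): buffer="yayxnz" (len 6), cursors c1@0 c4@0 c2@1 c3@1, authorship ......
After op 5 (insert('o')): buffer="ooyooayxnz" (len 10), cursors c1@2 c4@2 c2@5 c3@5, authorship 14.23.....
After op 6 (move_left): buffer="ooyooayxnz" (len 10), cursors c1@1 c4@1 c2@4 c3@4, authorship 14.23.....
After op 7 (insert('p')): buffer="oppoyoppoayxnz" (len 14), cursors c1@3 c4@3 c2@8 c3@8, authorship 1144.2233.....

Answer: oppoyoppoayxnz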